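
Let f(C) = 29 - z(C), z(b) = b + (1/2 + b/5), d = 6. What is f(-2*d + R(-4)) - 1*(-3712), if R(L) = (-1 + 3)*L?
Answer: 7529/2 ≈ 3764.5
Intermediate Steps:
z(b) = ½ + 6*b/5 (z(b) = b + (1*(½) + b*(⅕)) = b + (½ + b/5) = ½ + 6*b/5)
R(L) = 2*L
f(C) = 57/2 - 6*C/5 (f(C) = 29 - (½ + 6*C/5) = 29 + (-½ - 6*C/5) = 57/2 - 6*C/5)
f(-2*d + R(-4)) - 1*(-3712) = (57/2 - 6*(-2*6 + 2*(-4))/5) - 1*(-3712) = (57/2 - 6*(-12 - 8)/5) + 3712 = (57/2 - 6/5*(-20)) + 3712 = (57/2 + 24) + 3712 = 105/2 + 3712 = 7529/2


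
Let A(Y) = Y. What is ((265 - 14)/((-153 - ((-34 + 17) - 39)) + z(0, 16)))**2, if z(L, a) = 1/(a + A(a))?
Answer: 64513024/9628609 ≈ 6.7001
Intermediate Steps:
z(L, a) = 1/(2*a) (z(L, a) = 1/(a + a) = 1/(2*a))
((265 - 14)/((-153 - ((-34 + 17) - 39)) + z(0, 16)))**2 = ((265 - 14)/((-153 - ((-34 + 17) - 39)) + (1/2)/16))**2 = (251/((-153 - (-17 - 39)) + (1/2)*(1/16)))**2 = (251/((-153 - 1*(-56)) + 1/32))**2 = (251/((-153 + 56) + 1/32))**2 = (251/(-97 + 1/32))**2 = (251/(-3103/32))**2 = (251*(-32/3103))**2 = (-8032/3103)**2 = 64513024/9628609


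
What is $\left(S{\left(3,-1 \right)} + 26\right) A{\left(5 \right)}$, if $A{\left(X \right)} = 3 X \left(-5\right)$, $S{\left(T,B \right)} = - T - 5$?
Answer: $-1350$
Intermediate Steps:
$S{\left(T,B \right)} = -5 - T$
$A{\left(X \right)} = - 15 X$
$\left(S{\left(3,-1 \right)} + 26\right) A{\left(5 \right)} = \left(\left(-5 - 3\right) + 26\right) \left(\left(-15\right) 5\right) = \left(\left(-5 - 3\right) + 26\right) \left(-75\right) = \left(-8 + 26\right) \left(-75\right) = 18 \left(-75\right) = -1350$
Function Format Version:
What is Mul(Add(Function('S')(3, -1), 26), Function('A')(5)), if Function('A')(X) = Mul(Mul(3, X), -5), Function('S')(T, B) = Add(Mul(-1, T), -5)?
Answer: -1350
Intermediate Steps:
Function('S')(T, B) = Add(-5, Mul(-1, T))
Function('A')(X) = Mul(-15, X)
Mul(Add(Function('S')(3, -1), 26), Function('A')(5)) = Mul(Add(Add(-5, Mul(-1, 3)), 26), Mul(-15, 5)) = Mul(Add(Add(-5, -3), 26), -75) = Mul(Add(-8, 26), -75) = Mul(18, -75) = -1350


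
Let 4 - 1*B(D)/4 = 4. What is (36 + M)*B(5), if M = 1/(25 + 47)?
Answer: 0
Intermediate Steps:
M = 1/72 ≈ 0.013889
B(D) = 0 (B(D) = 16 - 4*4 = 16 - 16 = 0)
(36 + M)*B(5) = (36 + 1/72)*0 = (2593/72)*0 = 0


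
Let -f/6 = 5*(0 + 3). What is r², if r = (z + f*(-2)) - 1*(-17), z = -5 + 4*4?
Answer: 43264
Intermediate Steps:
z = 11 (z = -5 + 16 = 11)
f = -90 (f = -30*(0 + 3) = -30*3 = -6*15 = -90)
r = 208 (r = (11 - 90*(-2)) - 1*(-17) = (11 + 180) + 17 = 191 + 17 = 208)
r² = 208² = 43264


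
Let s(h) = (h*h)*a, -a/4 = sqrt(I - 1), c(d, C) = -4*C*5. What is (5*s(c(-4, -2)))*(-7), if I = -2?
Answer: 224000*I*sqrt(3) ≈ 3.8798e+5*I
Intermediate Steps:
c(d, C) = -20*C
a = -4*I*sqrt(3) (a = -4*sqrt(-2 - 1) = -4*I*sqrt(3) ≈ -6.9282*I)
s(h) = -4*I*sqrt(3)*h**2 (s(h) = (h*h)*(-4*I*sqrt(3)) = h**2*(-4*I*sqrt(3)) = -4*I*sqrt(3)*h**2)
(5*s(c(-4, -2)))*(-7) = (5*(-4*I*sqrt(3)*(-20*(-2))**2))*(-7) = (5*(-4*I*sqrt(3)*40**2))*(-7) = (5*(-4*I*sqrt(3)*1600))*(-7) = (5*(-6400*I*sqrt(3)))*(-7) = -32000*I*sqrt(3)*(-7) = 224000*I*sqrt(3)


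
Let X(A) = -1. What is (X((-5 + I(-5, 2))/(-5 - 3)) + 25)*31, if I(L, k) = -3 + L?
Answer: 744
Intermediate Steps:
(X((-5 + I(-5, 2))/(-5 - 3)) + 25)*31 = (-1 + 25)*31 = 24*31 = 744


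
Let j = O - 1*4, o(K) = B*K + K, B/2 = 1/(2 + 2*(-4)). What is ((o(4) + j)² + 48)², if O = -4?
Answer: 473344/81 ≈ 5843.8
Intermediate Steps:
B = -⅓ (B = 2/(2 + 2*(-4)) = 2/(2 - 8) = 2/(-6) = 2*(-⅙) = -⅓ ≈ -0.33333)
o(K) = 2*K/3 (o(K) = -K/3 + K = 2*K/3)
j = -8 (j = -4 - 1*4 = -4 - 4 = -8)
((o(4) + j)² + 48)² = (((⅔)*4 - 8)² + 48)² = ((8/3 - 8)² + 48)² = ((-16/3)² + 48)² = (256/9 + 48)² = (688/9)² = 473344/81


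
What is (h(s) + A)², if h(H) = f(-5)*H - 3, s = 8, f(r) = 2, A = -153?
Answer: 19600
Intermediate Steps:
h(H) = -3 + 2*H (h(H) = 2*H - 3 = -3 + 2*H)
(h(s) + A)² = ((-3 + 2*8) - 153)² = ((-3 + 16) - 153)² = (13 - 153)² = (-140)² = 19600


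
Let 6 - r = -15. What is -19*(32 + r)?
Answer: -1007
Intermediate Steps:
r = 21 (r = 6 - 1*(-15) = 6 + 15 = 21)
-19*(32 + r) = -19*(32 + 21) = -19*53 = -1007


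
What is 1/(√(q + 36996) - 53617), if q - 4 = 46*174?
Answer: -53617/2874737685 - 2*√11251/2874737685 ≈ -1.8725e-5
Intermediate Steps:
q = 8008 (q = 4 + 46*174 = 4 + 8004 = 8008)
1/(√(q + 36996) - 53617) = 1/(√(8008 + 36996) - 53617) = 1/(√45004 - 53617) = 1/(2*√11251 - 53617) = 1/(-53617 + 2*√11251)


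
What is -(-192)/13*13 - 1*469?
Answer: -277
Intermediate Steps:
-(-192)/13*13 - 1*469 = -(-192)/13*13 - 469 = -16*(-12/13)*13 - 469 = (192/13)*13 - 469 = 192 - 469 = -277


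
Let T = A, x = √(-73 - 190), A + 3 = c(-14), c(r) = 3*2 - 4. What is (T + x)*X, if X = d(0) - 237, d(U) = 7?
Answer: 230 - 230*I*√263 ≈ 230.0 - 3730.0*I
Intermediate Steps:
c(r) = 2 (c(r) = 6 - 4 = 2)
A = -1 (A = -3 + 2 = -1)
X = -230 (X = 7 - 237 = -230)
x = I*√263 (x = √(-263) = I*√263 ≈ 16.217*I)
T = -1
(T + x)*X = (-1 + I*√263)*(-230) = 230 - 230*I*√263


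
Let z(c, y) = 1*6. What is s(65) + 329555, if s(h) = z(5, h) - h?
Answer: 329496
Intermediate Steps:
z(c, y) = 6
s(h) = 6 - h
s(65) + 329555 = (6 - 1*65) + 329555 = (6 - 65) + 329555 = -59 + 329555 = 329496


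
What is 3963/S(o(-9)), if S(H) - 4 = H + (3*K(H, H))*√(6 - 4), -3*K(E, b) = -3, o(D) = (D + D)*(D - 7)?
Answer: 578598/42623 - 11889*√2/85246 ≈ 13.378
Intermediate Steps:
o(D) = 2*D*(-7 + D) (o(D) = (2*D)*(-7 + D) = 2*D*(-7 + D))
K(E, b) = 1 (K(E, b) = -⅓*(-3) = 1)
S(H) = 4 + H + 3*√2 (S(H) = 4 + (H + (3*1)*√(6 - 4)) = 4 + (H + 3*√2) = 4 + H + 3*√2)
3963/S(o(-9)) = 3963/(4 + 2*(-9)*(-7 - 9) + 3*√2) = 3963/(4 + 2*(-9)*(-16) + 3*√2) = 3963/(4 + 288 + 3*√2) = 3963/(292 + 3*√2)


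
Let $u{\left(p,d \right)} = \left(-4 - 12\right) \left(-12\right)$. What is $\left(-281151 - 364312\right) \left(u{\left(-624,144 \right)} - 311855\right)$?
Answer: $201166934969$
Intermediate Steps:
$u{\left(p,d \right)} = 192$ ($u{\left(p,d \right)} = \left(-16\right) \left(-12\right) = 192$)
$\left(-281151 - 364312\right) \left(u{\left(-624,144 \right)} - 311855\right) = \left(-281151 - 364312\right) \left(192 - 311855\right) = \left(-645463\right) \left(-311663\right) = 201166934969$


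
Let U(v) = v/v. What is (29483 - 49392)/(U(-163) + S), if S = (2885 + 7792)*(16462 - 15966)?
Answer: -19909/5295793 ≈ -0.0037594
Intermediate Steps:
U(v) = 1
S = 5295792 (S = 10677*496 = 5295792)
(29483 - 49392)/(U(-163) + S) = (29483 - 49392)/(1 + 5295792) = -19909/5295793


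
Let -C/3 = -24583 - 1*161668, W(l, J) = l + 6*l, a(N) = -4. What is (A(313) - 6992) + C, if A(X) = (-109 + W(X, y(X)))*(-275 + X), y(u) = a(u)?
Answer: 630877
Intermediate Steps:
y(u) = -4
W(l, J) = 7*l
C = 558753 (C = -3*(-24583 - 1*161668) = -3*(-24583 - 161668) = -3*(-186251) = 558753)
A(X) = (-275 + X)*(-109 + 7*X) (A(X) = (-109 + 7*X)*(-275 + X) = (-275 + X)*(-109 + 7*X))
(A(313) - 6992) + C = ((29975 - 2034*313 + 7*313²) - 6992) + 558753 = ((29975 - 636642 + 7*97969) - 6992) + 558753 = ((29975 - 636642 + 685783) - 6992) + 558753 = (79116 - 6992) + 558753 = 72124 + 558753 = 630877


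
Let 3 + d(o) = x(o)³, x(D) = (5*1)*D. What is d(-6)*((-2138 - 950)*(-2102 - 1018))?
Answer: -260162023680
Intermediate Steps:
x(D) = 5*D
d(o) = -3 + 125*o³ (d(o) = -3 + (5*o)³ = -3 + 125*o³)
d(-6)*((-2138 - 950)*(-2102 - 1018)) = (-3 + 125*(-6)³)*((-2138 - 950)*(-2102 - 1018)) = (-3 + 125*(-216))*(-3088*(-3120)) = (-3 - 27000)*9634560 = -27003*9634560 = -260162023680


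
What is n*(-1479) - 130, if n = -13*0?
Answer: -130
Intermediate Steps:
n = 0
n*(-1479) - 130 = 0*(-1479) - 130 = 0 - 130 = -130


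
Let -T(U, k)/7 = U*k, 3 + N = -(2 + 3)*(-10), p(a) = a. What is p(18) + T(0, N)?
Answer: 18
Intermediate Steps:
N = 47 (N = -3 - (2 + 3)*(-10) = -3 - 1*5*(-10) = -3 - 5*(-10) = -3 + 50 = 47)
T(U, k) = -7*U*k
p(18) + T(0, N) = 18 - 7*0*47 = 18 + 0 = 18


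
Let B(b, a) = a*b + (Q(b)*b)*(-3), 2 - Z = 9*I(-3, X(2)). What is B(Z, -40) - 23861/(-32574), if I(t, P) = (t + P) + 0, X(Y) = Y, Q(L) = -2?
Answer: -12158815/32574 ≈ -373.27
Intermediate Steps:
I(t, P) = P + t (I(t, P) = (P + t) + 0 = P + t)
Z = 11 (Z = 2 - 9*(2 - 3) = 2 - 9*(-1) = 2 - 1*(-9) = 2 + 9 = 11)
B(b, a) = 6*b + a*b (B(b, a) = a*b - 2*b*(-3) = a*b + 6*b = 6*b + a*b)
B(Z, -40) - 23861/(-32574) = 11*(6 - 40) - 23861/(-32574) = 11*(-34) - 23861*(-1)/32574 = -374 - 1*(-23861/32574) = -374 + 23861/32574 = -12158815/32574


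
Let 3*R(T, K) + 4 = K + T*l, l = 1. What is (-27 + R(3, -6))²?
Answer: 7744/9 ≈ 860.44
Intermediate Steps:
R(T, K) = -4/3 + K/3 + T/3 (R(T, K) = -4/3 + (K + T*1)/3 = -4/3 + (K + T)/3 = -4/3 + (K/3 + T/3) = -4/3 + K/3 + T/3)
(-27 + R(3, -6))² = (-27 + (-4/3 + (⅓)*(-6) + (⅓)*3))² = (-27 + (-4/3 - 2 + 1))² = (-27 - 7/3)² = (-88/3)² = 7744/9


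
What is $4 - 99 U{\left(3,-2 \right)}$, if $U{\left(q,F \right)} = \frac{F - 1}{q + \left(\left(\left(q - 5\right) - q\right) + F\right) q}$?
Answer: $- \frac{25}{2} \approx -12.5$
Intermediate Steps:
$U{\left(q,F \right)} = \frac{-1 + F}{q + q \left(-5 + F\right)}$ ($U{\left(q,F \right)} = \frac{-1 + F}{q + \left(\left(\left(-5 + q\right) - q\right) + F\right) q} = \frac{-1 + F}{q + \left(-5 + F\right) q} = \frac{-1 + F}{q + q \left(-5 + F\right)}$)
$4 - 99 U{\left(3,-2 \right)} = 4 - 99 \frac{-1 - 2}{3 \left(-4 - 2\right)} = 4 - 99 \cdot \frac{1}{3} \frac{1}{-6} \left(-3\right) = 4 - 99 \cdot \frac{1}{3} \left(- \frac{1}{6}\right) \left(-3\right) = 4 - \frac{33}{2} = - \frac{25}{2}$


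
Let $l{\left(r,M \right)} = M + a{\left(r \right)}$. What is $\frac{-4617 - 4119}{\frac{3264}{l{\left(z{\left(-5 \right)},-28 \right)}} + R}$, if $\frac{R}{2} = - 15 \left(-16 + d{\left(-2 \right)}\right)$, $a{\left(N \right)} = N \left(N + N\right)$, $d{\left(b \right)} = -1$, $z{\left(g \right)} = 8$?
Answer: $- \frac{5200}{323} \approx -16.099$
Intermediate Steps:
$a{\left(N \right)} = 2 N^{2}$ ($a{\left(N \right)} = N 2 N = 2 N^{2}$)
$l{\left(r,M \right)} = M + 2 r^{2}$
$R = 510$ ($R = 2 \left(- 15 \left(-16 - 1\right)\right) = 2 \left(\left(-15\right) \left(-17\right)\right) = 2 \cdot 255 = 510$)
$\frac{-4617 - 4119}{\frac{3264}{l{\left(z{\left(-5 \right)},-28 \right)}} + R} = \frac{-4617 - 4119}{\frac{3264}{-28 + 2 \cdot 8^{2}} + 510} = - \frac{8736}{\frac{3264}{-28 + 2 \cdot 64} + 510} = - \frac{8736}{\frac{3264}{-28 + 128} + 510} = - \frac{8736}{\frac{3264}{100} + 510} = - \frac{8736}{3264 \cdot \frac{1}{100} + 510} = - \frac{8736}{\frac{816}{25} + 510} = - \frac{8736}{\frac{13566}{25}} = \left(-8736\right) \frac{25}{13566} = - \frac{5200}{323}$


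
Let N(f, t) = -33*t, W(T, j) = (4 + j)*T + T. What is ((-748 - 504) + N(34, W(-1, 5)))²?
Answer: 850084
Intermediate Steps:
W(T, j) = T + T*(4 + j) (W(T, j) = T*(4 + j) + T = T + T*(4 + j))
((-748 - 504) + N(34, W(-1, 5)))² = ((-748 - 504) - (-33)*(5 + 5))² = (-1252 - (-33)*10)² = (-1252 - 33*(-10))² = (-1252 + 330)² = (-922)² = 850084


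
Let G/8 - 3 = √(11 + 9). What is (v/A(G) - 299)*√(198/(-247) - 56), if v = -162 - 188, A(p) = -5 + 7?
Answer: -474*I*√3465410/247 ≈ -3572.4*I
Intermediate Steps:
G = 24 + 16*√5 (G = 24 + 8*√(11 + 9) = 24 + 8*√20 = 24 + 8*(2*√5) = 24 + 16*√5 ≈ 59.777)
A(p) = 2
v = -350
(v/A(G) - 299)*√(198/(-247) - 56) = (-350/2 - 299)*√(198/(-247) - 56) = (-350*½ - 299)*√(198*(-1/247) - 56) = (-175 - 299)*√(-198/247 - 56) = -474*I*√3465410/247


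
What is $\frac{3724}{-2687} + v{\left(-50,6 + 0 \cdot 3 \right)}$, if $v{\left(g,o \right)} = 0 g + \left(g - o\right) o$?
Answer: $- \frac{906556}{2687} \approx -337.39$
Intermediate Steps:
$v{\left(g,o \right)} = o \left(g - o\right)$ ($v{\left(g,o \right)} = 0 + o \left(g - o\right) = o \left(g - o\right)$)
$\frac{3724}{-2687} + v{\left(-50,6 + 0 \cdot 3 \right)} = \frac{3724}{-2687} + \left(6 + 0 \cdot 3\right) \left(-50 - \left(6 + 0 \cdot 3\right)\right) = 3724 \left(- \frac{1}{2687}\right) + \left(6 + 0\right) \left(-50 - \left(6 + 0\right)\right) = - \frac{3724}{2687} + 6 \left(-50 - 6\right) = - \frac{3724}{2687} + 6 \left(-56\right) = - \frac{3724}{2687} - 336 = - \frac{906556}{2687}$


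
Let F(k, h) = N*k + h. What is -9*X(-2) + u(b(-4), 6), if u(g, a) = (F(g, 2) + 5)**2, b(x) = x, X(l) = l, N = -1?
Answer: 139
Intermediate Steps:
F(k, h) = h - k (F(k, h) = -k + h = h - k)
u(g, a) = (7 - g)**2 (u(g, a) = ((2 - g) + 5)**2 = (7 - g)**2)
-9*X(-2) + u(b(-4), 6) = -9*(-2) + (-7 - 4)**2 = 18 + (-11)**2 = 18 + 121 = 139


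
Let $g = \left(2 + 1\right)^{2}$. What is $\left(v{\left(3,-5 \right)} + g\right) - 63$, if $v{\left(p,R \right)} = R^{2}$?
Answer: $-29$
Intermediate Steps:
$g = 9$ ($g = 3^{2} = 9$)
$\left(v{\left(3,-5 \right)} + g\right) - 63 = \left(\left(-5\right)^{2} + 9\right) - 63 = \left(25 + 9\right) - 63 = 34 - 63 = -29$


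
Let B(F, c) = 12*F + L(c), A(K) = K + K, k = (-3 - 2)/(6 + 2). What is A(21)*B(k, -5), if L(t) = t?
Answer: -525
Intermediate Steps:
k = -5/8 ≈ -0.62500
A(K) = 2*K
B(F, c) = c + 12*F (B(F, c) = 12*F + c = c + 12*F)
A(21)*B(k, -5) = (2*21)*(-5 + 12*(-5/8)) = 42*(-5 - 15/2) = 42*(-25/2) = -525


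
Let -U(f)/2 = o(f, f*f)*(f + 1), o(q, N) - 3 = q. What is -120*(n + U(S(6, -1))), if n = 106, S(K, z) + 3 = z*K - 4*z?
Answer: -10800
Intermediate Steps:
o(q, N) = 3 + q
S(K, z) = -3 - 4*z + K*z (S(K, z) = -3 + (z*K - 4*z) = -3 + (K*z - 4*z) = -3 + (-4*z + K*z) = -3 - 4*z + K*z)
U(f) = -2*(1 + f)*(3 + f) (U(f) = -2*(3 + f)*(f + 1) = -2*(3 + f)*(1 + f) = -2*(1 + f)*(3 + f))
-120*(n + U(S(6, -1))) = -120*(106 - 2*(1 + (-3 - 4*(-1) + 6*(-1)))*(3 + (-3 - 4*(-1) + 6*(-1)))) = -120*(106 - 2*(1 + (-3 + 4 - 6))*(3 + (-3 + 4 - 6))) = -120*(106 - 2*(1 - 5)*(3 - 5)) = -120*(106 - 2*(-4)*(-2)) = -120*(106 - 16) = -120*90 = -10800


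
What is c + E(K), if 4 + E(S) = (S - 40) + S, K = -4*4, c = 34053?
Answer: 33977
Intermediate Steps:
K = -16
E(S) = -44 + 2*S (E(S) = -4 + ((S - 40) + S) = -4 + ((-40 + S) + S) = -4 + (-40 + 2*S) = -44 + 2*S)
c + E(K) = 34053 + (-44 + 2*(-16)) = 34053 + (-44 - 32) = 34053 - 76 = 33977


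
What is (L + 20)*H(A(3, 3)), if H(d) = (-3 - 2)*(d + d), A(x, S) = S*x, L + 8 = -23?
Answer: 990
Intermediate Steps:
L = -31 (L = -8 - 23 = -31)
H(d) = -10*d
(L + 20)*H(A(3, 3)) = (-31 + 20)*(-30*3) = -(-110)*9 = -11*(-90) = 990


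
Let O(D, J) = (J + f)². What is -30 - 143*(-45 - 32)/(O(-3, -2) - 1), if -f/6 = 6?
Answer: -2483/111 ≈ -22.369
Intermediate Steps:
f = -36 (f = -6*6 = -36)
O(D, J) = (-36 + J)² (O(D, J) = (J - 36)² = (-36 + J)²)
-30 - 143*(-45 - 32)/(O(-3, -2) - 1) = -30 - 143*(-45 - 32)/((-36 - 2)² - 1) = -30 - (-11011)/((-38)² - 1) = -30 - (-11011)/(1444 - 1) = -30 - (-11011)/1443 = -30 - 143*(-77/1443) = -30 + 847/111 = -2483/111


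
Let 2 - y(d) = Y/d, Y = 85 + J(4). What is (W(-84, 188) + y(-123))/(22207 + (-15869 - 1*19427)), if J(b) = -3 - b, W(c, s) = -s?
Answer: 7600/536649 ≈ 0.014162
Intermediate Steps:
Y = 78 (Y = 85 + (-3 - 1*4) = 85 + (-3 - 4) = 85 - 7 = 78)
y(d) = 2 - 78/d
(W(-84, 188) + y(-123))/(22207 + (-15869 - 1*19427)) = (-1*188 + (2 - 78/(-123)))/(22207 + (-15869 - 1*19427)) = (-188 + (2 - 78*(-1/123)))/(22207 + (-15869 - 19427)) = (-188 + (2 + 26/41))/(22207 - 35296) = (-188 + 108/41)/(-13089) = -7600/41*(-1/13089) = 7600/536649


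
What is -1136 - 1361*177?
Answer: -242033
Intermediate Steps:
-1136 - 1361*177 = -1136 - 240897 = -242033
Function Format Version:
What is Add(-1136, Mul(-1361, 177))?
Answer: -242033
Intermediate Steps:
Add(-1136, Mul(-1361, 177)) = Add(-1136, -240897) = -242033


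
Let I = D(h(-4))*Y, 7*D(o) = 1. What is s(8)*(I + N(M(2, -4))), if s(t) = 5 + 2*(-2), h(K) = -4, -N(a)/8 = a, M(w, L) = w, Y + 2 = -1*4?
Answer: -118/7 ≈ -16.857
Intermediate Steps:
Y = -6 (Y = -2 - 1*4 = -2 - 4 = -6)
N(a) = -8*a
D(o) = ⅐ (D(o) = (⅐)*1 = ⅐)
s(t) = 1 (s(t) = 5 - 4 = 1)
I = -6/7 (I = (⅐)*(-6) = -6/7 ≈ -0.85714)
s(8)*(I + N(M(2, -4))) = 1*(-6/7 - 8*2) = 1*(-6/7 - 16) = 1*(-118/7) = -118/7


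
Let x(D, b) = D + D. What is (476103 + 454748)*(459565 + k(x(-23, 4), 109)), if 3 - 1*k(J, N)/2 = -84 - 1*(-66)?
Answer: 427825635557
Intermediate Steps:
x(D, b) = 2*D
k(J, N) = 42 (k(J, N) = 6 - 2*(-84 - 1*(-66)) = 6 - 2*(-84 + 66) = 6 - 2*(-18) = 6 + 36 = 42)
(476103 + 454748)*(459565 + k(x(-23, 4), 109)) = (476103 + 454748)*(459565 + 42) = 930851*459607 = 427825635557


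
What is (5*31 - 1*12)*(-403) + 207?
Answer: -57422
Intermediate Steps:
(5*31 - 1*12)*(-403) + 207 = (155 - 12)*(-403) + 207 = 143*(-403) + 207 = -57629 + 207 = -57422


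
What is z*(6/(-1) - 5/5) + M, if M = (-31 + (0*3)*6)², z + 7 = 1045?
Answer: -6305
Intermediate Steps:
z = 1038 (z = -7 + 1045 = 1038)
M = 961 (M = (-31 + 0*6)² = (-31 + 0)² = (-31)² = 961)
z*(6/(-1) - 5/5) + M = 1038*(6/(-1) - 5/5) + 961 = 1038*(6*(-1) - 5*⅕) + 961 = 1038*(-6 - 1) + 961 = 1038*(-7) + 961 = -7266 + 961 = -6305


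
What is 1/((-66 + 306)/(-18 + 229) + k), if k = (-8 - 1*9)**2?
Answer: 211/61219 ≈ 0.0034466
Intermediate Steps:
k = 289 (k = (-8 - 9)**2 = (-17)**2 = 289)
1/((-66 + 306)/(-18 + 229) + k) = 1/((-66 + 306)/(-18 + 229) + 289) = 1/(240/211 + 289) = 1/(61219/211) = 211/61219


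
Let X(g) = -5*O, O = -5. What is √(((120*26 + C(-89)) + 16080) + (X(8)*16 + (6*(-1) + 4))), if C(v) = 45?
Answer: √19643 ≈ 140.15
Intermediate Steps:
X(g) = 25 (X(g) = -5*(-5) = 25)
√(((120*26 + C(-89)) + 16080) + (X(8)*16 + (6*(-1) + 4))) = √(((120*26 + 45) + 16080) + (25*16 + (6*(-1) + 4))) = √(((3120 + 45) + 16080) + (400 + (-6 + 4))) = √((3165 + 16080) + (400 - 2)) = √(19245 + 398) = √19643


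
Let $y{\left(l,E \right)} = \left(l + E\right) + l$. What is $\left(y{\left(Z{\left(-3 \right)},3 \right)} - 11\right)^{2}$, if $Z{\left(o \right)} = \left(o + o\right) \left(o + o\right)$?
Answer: $4096$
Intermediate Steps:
$Z{\left(o \right)} = 4 o^{2}$ ($Z{\left(o \right)} = 2 o 2 o = 4 o^{2}$)
$y{\left(l,E \right)} = E + 2 l$ ($y{\left(l,E \right)} = \left(E + l\right) + l = E + 2 l$)
$\left(y{\left(Z{\left(-3 \right)},3 \right)} - 11\right)^{2} = \left(\left(3 + 2 \cdot 4 \left(-3\right)^{2}\right) - 11\right)^{2} = \left(\left(3 + 2 \cdot 4 \cdot 9\right) - 11\right)^{2} = \left(\left(3 + 2 \cdot 36\right) - 11\right)^{2} = \left(\left(3 + 72\right) - 11\right)^{2} = \left(75 - 11\right)^{2} = 64^{2} = 4096$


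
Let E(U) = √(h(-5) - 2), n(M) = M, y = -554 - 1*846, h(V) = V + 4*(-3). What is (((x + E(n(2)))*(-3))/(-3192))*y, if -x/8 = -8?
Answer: -1600/19 - 25*I*√19/19 ≈ -84.211 - 5.7354*I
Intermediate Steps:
x = 64 (x = -8*(-8) = 64)
h(V) = -12 + V (h(V) = V - 12 = -12 + V)
y = -1400 (y = -554 - 846 = -1400)
E(U) = I*√19 (E(U) = √((-12 - 5) - 2) = √(-17 - 2) = √(-19) = I*√19)
(((x + E(n(2)))*(-3))/(-3192))*y = (((64 + I*√19)*(-3))/(-3192))*(-1400) = ((-192 - 3*I*√19)*(-1/3192))*(-1400) = (8/133 + I*√19/1064)*(-1400) = -1600/19 - 25*I*√19/19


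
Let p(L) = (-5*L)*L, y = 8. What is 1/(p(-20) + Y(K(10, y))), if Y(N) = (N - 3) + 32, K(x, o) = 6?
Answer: -1/1965 ≈ -0.00050891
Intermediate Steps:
p(L) = -5*L²
Y(N) = 29 + N (Y(N) = (-3 + N) + 32 = 29 + N)
1/(p(-20) + Y(K(10, y))) = 1/(-5*(-20)² + (29 + 6)) = 1/(-5*400 + 35) = 1/(-2000 + 35) = 1/(-1965) = -1/1965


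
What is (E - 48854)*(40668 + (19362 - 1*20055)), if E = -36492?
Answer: -3411706350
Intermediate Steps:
(E - 48854)*(40668 + (19362 - 1*20055)) = (-36492 - 48854)*(40668 + (19362 - 1*20055)) = -85346*(40668 + (19362 - 20055)) = -85346*(40668 - 693) = -85346*39975 = -3411706350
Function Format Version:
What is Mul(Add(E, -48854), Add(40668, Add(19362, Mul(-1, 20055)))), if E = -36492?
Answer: -3411706350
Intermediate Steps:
Mul(Add(E, -48854), Add(40668, Add(19362, Mul(-1, 20055)))) = Mul(Add(-36492, -48854), Add(40668, Add(19362, Mul(-1, 20055)))) = Mul(-85346, Add(40668, Add(19362, -20055))) = Mul(-85346, Add(40668, -693)) = Mul(-85346, 39975) = -3411706350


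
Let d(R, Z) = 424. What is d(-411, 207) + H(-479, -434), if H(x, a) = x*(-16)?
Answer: 8088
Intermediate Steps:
H(x, a) = -16*x
d(-411, 207) + H(-479, -434) = 424 - 16*(-479) = 424 + 7664 = 8088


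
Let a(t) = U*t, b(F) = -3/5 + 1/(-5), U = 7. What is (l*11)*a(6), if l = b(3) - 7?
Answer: -18018/5 ≈ -3603.6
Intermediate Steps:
b(F) = -⅘ (b(F) = -3*⅕ + 1*(-⅕) = -⅗ - ⅕ = -⅘)
l = -39/5 (l = -⅘ - 7 = -39/5 ≈ -7.8000)
a(t) = 7*t
(l*11)*a(6) = (-39/5*11)*(7*6) = -429/5*42 = -18018/5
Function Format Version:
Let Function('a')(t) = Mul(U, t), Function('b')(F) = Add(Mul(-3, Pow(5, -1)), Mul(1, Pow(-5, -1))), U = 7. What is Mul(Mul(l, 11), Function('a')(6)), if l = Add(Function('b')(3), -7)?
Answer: Rational(-18018, 5) ≈ -3603.6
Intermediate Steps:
Function('b')(F) = Rational(-4, 5) (Function('b')(F) = Add(Mul(-3, Rational(1, 5)), Mul(1, Rational(-1, 5))) = Add(Rational(-3, 5), Rational(-1, 5)) = Rational(-4, 5))
l = Rational(-39, 5) (l = Add(Rational(-4, 5), -7) = Rational(-39, 5) ≈ -7.8000)
Function('a')(t) = Mul(7, t)
Mul(Mul(l, 11), Function('a')(6)) = Mul(Mul(Rational(-39, 5), 11), Mul(7, 6)) = Mul(Rational(-429, 5), 42) = Rational(-18018, 5)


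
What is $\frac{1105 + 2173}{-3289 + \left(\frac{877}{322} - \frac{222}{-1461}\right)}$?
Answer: $- \frac{514036292}{515310319} \approx -0.99753$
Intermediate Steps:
$\frac{1105 + 2173}{-3289 + \left(\frac{877}{322} - \frac{222}{-1461}\right)} = \frac{3278}{-3289 + \left(877 \cdot \frac{1}{322} - - \frac{74}{487}\right)} = \frac{3278}{-3289 + \left(\frac{877}{322} + \frac{74}{487}\right)} = \frac{3278}{-3289 + \frac{450927}{156814}} = \frac{3278}{- \frac{515310319}{156814}} = 3278 \left(- \frac{156814}{515310319}\right) = - \frac{514036292}{515310319}$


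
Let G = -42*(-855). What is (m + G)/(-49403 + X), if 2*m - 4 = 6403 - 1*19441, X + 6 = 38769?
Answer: -221/80 ≈ -2.7625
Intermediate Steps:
X = 38763 (X = -6 + 38769 = 38763)
G = 35910
m = -6517 (m = 2 + (6403 - 1*19441)/2 = 2 + (6403 - 19441)/2 = 2 + (½)*(-13038) = 2 - 6519 = -6517)
(m + G)/(-49403 + X) = (-6517 + 35910)/(-49403 + 38763) = 29393/(-10640) = 29393*(-1/10640) = -221/80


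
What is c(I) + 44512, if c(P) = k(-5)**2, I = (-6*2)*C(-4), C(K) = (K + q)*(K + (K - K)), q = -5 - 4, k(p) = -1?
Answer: 44513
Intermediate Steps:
q = -9
C(K) = K*(-9 + K) (C(K) = (K - 9)*(K + (K - K)) = (-9 + K)*(K + 0) = (-9 + K)*K = K*(-9 + K))
I = -624 (I = (-6*2)*(-4*(-9 - 4)) = -(-48)*(-13) = -12*52 = -624)
c(P) = 1 (c(P) = (-1)**2 = 1)
c(I) + 44512 = 1 + 44512 = 44513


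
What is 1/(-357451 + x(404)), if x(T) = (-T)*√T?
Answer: -357451/127705278137 + 808*√101/127705278137 ≈ -2.7354e-6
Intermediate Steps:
x(T) = -T^(3/2)
1/(-357451 + x(404)) = 1/(-357451 - 404^(3/2)) = 1/(-357451 - 808*√101)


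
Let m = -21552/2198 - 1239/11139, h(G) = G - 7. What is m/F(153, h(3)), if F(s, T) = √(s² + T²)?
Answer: -8093035*√937/3823510019 ≈ -0.064792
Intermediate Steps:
h(G) = -7 + G
F(s, T) = √(T² + s²)
m = -40465175/4080587 (m = -21552*1/2198 - 1239*1/11139 = -10776/1099 - 413/3713 = -40465175/4080587 ≈ -9.9165)
m/F(153, h(3)) = -40465175/(4080587*√((-7 + 3)² + 153²)) = -40465175/(4080587*√((-4)² + 23409)) = -40465175/(4080587*√(16 + 23409)) = -40465175*√937/4685/4080587 = -8093035*√937/3823510019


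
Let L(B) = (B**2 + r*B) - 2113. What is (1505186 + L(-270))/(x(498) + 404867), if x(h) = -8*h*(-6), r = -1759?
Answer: 2050903/428771 ≈ 4.7832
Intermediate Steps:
x(h) = 48*h
L(B) = -2113 + B**2 - 1759*B (L(B) = (B**2 - 1759*B) - 2113 = -2113 + B**2 - 1759*B)
(1505186 + L(-270))/(x(498) + 404867) = (1505186 + (-2113 + (-270)**2 - 1759*(-270)))/(48*498 + 404867) = (1505186 + (-2113 + 72900 + 474930))/(23904 + 404867) = (1505186 + 545717)/428771 = 2050903*(1/428771) = 2050903/428771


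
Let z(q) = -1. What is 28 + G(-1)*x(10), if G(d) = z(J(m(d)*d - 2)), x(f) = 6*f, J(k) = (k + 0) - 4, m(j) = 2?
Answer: -32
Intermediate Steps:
J(k) = -4 + k (J(k) = k - 4 = -4 + k)
G(d) = -1
28 + G(-1)*x(10) = 28 - 6*10 = 28 - 1*60 = 28 - 60 = -32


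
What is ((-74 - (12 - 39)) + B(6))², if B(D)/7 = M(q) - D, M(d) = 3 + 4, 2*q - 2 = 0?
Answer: 1600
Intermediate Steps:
q = 1 (q = 1 + (½)*0 = 1 + 0 = 1)
M(d) = 7
B(D) = 49 - 7*D (B(D) = 7*(7 - D) = 49 - 7*D)
((-74 - (12 - 39)) + B(6))² = ((-74 - (12 - 39)) + (49 - 7*6))² = ((-74 - 1*(-27)) + (49 - 42))² = ((-74 + 27) + 7)² = (-47 + 7)² = (-40)² = 1600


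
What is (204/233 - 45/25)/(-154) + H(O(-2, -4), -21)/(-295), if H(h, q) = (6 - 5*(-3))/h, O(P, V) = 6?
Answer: -31022/5292595 ≈ -0.0058614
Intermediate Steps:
H(h, q) = 21/h (H(h, q) = (6 + 15)/h = 21/h)
(204/233 - 45/25)/(-154) + H(O(-2, -4), -21)/(-295) = (204/233 - 45/25)/(-154) + (21/6)/(-295) = (204*(1/233) - 45*1/25)*(-1/154) + (21*(⅙))*(-1/295) = (204/233 - 9/5)*(-1/154) + (7/2)*(-1/295) = -1077/1165*(-1/154) - 7/590 = 1077/179410 - 7/590 = -31022/5292595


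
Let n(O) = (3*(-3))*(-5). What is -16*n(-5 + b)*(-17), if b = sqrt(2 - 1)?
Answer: 12240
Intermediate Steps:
b = 1 (b = sqrt(1) = 1)
n(O) = 45 (n(O) = -9*(-5) = 45)
-16*n(-5 + b)*(-17) = -16*45*(-17) = -720*(-17) = 12240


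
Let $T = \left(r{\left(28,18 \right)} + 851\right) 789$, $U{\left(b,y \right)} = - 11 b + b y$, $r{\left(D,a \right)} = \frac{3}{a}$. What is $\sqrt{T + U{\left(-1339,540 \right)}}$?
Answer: $\frac{3 i \sqrt{16338}}{2} \approx 191.73 i$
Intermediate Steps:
$T = \frac{1343141}{2}$ ($T = \left(\frac{3}{18} + 851\right) 789 = \left(3 \cdot \frac{1}{18} + 851\right) 789 = \left(\frac{1}{6} + 851\right) 789 = \frac{5107}{6} \cdot 789 = \frac{1343141}{2} \approx 6.7157 \cdot 10^{5}$)
$\sqrt{T + U{\left(-1339,540 \right)}} = \sqrt{\frac{1343141}{2} - 1339 \left(-11 + 540\right)} = \sqrt{\frac{1343141}{2} - 708331} = \sqrt{- \frac{73521}{2}} = \frac{3 i \sqrt{16338}}{2}$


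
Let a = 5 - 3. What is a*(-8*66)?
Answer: -1056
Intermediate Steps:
a = 2
a*(-8*66) = 2*(-8*66) = 2*(-528) = -1056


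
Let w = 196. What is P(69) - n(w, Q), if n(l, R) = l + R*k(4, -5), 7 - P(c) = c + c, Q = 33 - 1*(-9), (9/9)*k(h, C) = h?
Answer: -495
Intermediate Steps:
k(h, C) = h
Q = 42 (Q = 33 + 9 = 42)
P(c) = 7 - 2*c (P(c) = 7 - (c + c) = 7 - 2*c)
n(l, R) = l + 4*R (n(l, R) = l + R*4 = l + 4*R)
P(69) - n(w, Q) = (7 - 2*69) - (196 + 4*42) = (7 - 138) - (196 + 168) = -131 - 1*364 = -131 - 364 = -495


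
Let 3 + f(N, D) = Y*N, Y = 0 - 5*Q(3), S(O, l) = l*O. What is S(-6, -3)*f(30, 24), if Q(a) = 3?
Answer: -8154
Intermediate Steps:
S(O, l) = O*l
Y = -15 (Y = 0 - 5*3 = 0 - 15 = -15)
f(N, D) = -3 - 15*N
S(-6, -3)*f(30, 24) = (-6*(-3))*(-3 - 15*30) = 18*(-3 - 450) = 18*(-453) = -8154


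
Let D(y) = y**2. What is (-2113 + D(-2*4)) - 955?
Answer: -3004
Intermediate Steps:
(-2113 + D(-2*4)) - 955 = (-2113 + (-2*4)**2) - 955 = (-2113 + (-8)**2) - 955 = (-2113 + 64) - 955 = -2049 - 955 = -3004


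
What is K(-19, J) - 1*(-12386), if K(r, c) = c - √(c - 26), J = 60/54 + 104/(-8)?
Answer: 111367/9 - I*√341/3 ≈ 12374.0 - 6.1554*I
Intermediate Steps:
J = -107/9 (J = 60*(1/54) + 104*(-⅛) = 10/9 - 13 = -107/9 ≈ -11.889)
K(r, c) = c - √(-26 + c)
K(-19, J) - 1*(-12386) = (-107/9 - √(-26 - 107/9)) - 1*(-12386) = (-107/9 - √(-341/9)) + 12386 = (-107/9 - I*√341/3) + 12386 = 111367/9 - I*√341/3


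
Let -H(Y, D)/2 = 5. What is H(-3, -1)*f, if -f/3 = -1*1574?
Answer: -47220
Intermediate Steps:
H(Y, D) = -10 (H(Y, D) = -2*5 = -10)
f = 4722 (f = -(-3)*1574 = -3*(-1574) = 4722)
H(-3, -1)*f = -10*4722 = -47220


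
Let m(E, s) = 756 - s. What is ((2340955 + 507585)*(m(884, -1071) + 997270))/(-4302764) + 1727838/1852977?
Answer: -62779825988932417/94915746767 ≈ -6.6143e+5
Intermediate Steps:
((2340955 + 507585)*(m(884, -1071) + 997270))/(-4302764) + 1727838/1852977 = ((2340955 + 507585)*((756 - 1*(-1071)) + 997270))/(-4302764) + 1727838/1852977 = (2848540*((756 + 1071) + 997270))*(-1/4302764) + 1727838*(1/1852977) = (2848540*(1827 + 997270))*(-1/4302764) + 82278/88237 = (2848540*999097)*(-1/4302764) + 82278/88237 = 2845967768380*(-1/4302764) + 82278/88237 = -711491942095/1075691 + 82278/88237 = -62779825988932417/94915746767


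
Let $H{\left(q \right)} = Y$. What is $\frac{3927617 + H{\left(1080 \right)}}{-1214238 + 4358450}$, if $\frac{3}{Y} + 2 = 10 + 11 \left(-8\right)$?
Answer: $\frac{314209357}{251536960} \approx 1.2492$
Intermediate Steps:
$Y = - \frac{3}{80}$ ($Y = \frac{3}{-2 + \left(10 + 11 \left(-8\right)\right)} = \frac{3}{-2 + \left(10 - 88\right)} = \frac{3}{-2 - 78} = \frac{3}{-80} = 3 \left(- \frac{1}{80}\right) = - \frac{3}{80} \approx -0.0375$)
$H{\left(q \right)} = - \frac{3}{80}$
$\frac{3927617 + H{\left(1080 \right)}}{-1214238 + 4358450} = \frac{3927617 - \frac{3}{80}}{-1214238 + 4358450} = \frac{314209357}{80 \cdot 3144212} = \frac{314209357}{80} \cdot \frac{1}{3144212} = \frac{314209357}{251536960}$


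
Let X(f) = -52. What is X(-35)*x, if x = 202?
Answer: -10504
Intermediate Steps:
X(-35)*x = -52*202 = -10504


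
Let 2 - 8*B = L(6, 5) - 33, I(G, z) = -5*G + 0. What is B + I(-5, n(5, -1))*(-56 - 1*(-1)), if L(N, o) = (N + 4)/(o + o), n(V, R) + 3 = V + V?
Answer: -5483/4 ≈ -1370.8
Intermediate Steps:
n(V, R) = -3 + 2*V (n(V, R) = -3 + (V + V) = -3 + 2*V)
L(N, o) = (4 + N)/(2*o) (L(N, o) = (4 + N)/((2*o)) = (4 + N)*(1/(2*o)) = (4 + N)/(2*o))
I(G, z) = -5*G
B = 17/4 (B = ¼ - ((½)*(4 + 6)/5 - 33)/8 = ¼ - ((½)*(⅕)*10 - 33)/8 = ¼ - (1 - 33)/8 = ¼ - ⅛*(-32) = ¼ + 4 = 17/4 ≈ 4.2500)
B + I(-5, n(5, -1))*(-56 - 1*(-1)) = 17/4 + (-5*(-5))*(-56 - 1*(-1)) = 17/4 + 25*(-56 + 1) = 17/4 + 25*(-55) = 17/4 - 1375 = -5483/4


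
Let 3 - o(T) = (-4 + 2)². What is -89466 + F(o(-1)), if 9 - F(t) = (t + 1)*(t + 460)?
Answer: -89457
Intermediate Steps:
o(T) = -1 (o(T) = 3 - (-4 + 2)² = 3 - 1*(-2)² = 3 - 1*4 = 3 - 4 = -1)
F(t) = 9 - (1 + t)*(460 + t) (F(t) = 9 - (t + 1)*(t + 460) = 9 - (1 + t)*(460 + t))
-89466 + F(o(-1)) = -89466 + (-451 - 1*(-1)² - 461*(-1)) = -89466 + (-451 - 1*1 + 461) = -89466 + (-451 - 1 + 461) = -89466 + 9 = -89457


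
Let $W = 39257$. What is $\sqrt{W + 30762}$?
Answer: $\sqrt{70019} \approx 264.61$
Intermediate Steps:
$\sqrt{W + 30762} = \sqrt{39257 + 30762} = \sqrt{70019}$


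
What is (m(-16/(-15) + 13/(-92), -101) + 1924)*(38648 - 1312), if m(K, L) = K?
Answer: 24794809598/345 ≈ 7.1869e+7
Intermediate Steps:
(m(-16/(-15) + 13/(-92), -101) + 1924)*(38648 - 1312) = ((-16/(-15) + 13/(-92)) + 1924)*(38648 - 1312) = ((-16*(-1/15) + 13*(-1/92)) + 1924)*37336 = ((16/15 - 13/92) + 1924)*37336 = (1277/1380 + 1924)*37336 = (2656397/1380)*37336 = 24794809598/345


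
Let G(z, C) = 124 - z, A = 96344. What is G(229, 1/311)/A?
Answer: -105/96344 ≈ -0.0010898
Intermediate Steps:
G(229, 1/311)/A = (124 - 1*229)/96344 = (124 - 229)*(1/96344) = -105*1/96344 = -105/96344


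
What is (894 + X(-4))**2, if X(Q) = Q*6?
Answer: 756900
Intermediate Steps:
X(Q) = 6*Q
(894 + X(-4))**2 = (894 + 6*(-4))**2 = (894 - 24)**2 = 870**2 = 756900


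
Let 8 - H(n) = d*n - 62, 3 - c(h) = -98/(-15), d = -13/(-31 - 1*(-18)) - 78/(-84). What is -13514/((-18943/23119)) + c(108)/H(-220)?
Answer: 16215118587547/983141700 ≈ 16493.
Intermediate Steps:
d = 27/14 (d = -13/(-31 + 18) - 78*(-1/84) = -13/(-13) + 13/14 = -13*(-1/13) + 13/14 = 1 + 13/14 = 27/14 ≈ 1.9286)
c(h) = -53/15 (c(h) = 3 - (-98)/(-15) = 3 - (-98)*(-1)/15 = 3 - 1*98/15 = 3 - 98/15 = -53/15)
H(n) = 70 - 27*n/14 (H(n) = 8 - (27*n/14 - 62) = 8 - (-62 + 27*n/14) = 8 + (62 - 27*n/14) = 70 - 27*n/14)
-13514/((-18943/23119)) + c(108)/H(-220) = -13514/((-18943/23119)) - 53/(15*(70 - 27/14*(-220))) = -13514/((-18943*1/23119)) - 53/(15*(70 + 2970/7)) = -13514/(-18943/23119) - 53/(15*3460/7) = -13514*(-23119/18943) - 53/15*7/3460 = 312430166/18943 - 371/51900 = 16215118587547/983141700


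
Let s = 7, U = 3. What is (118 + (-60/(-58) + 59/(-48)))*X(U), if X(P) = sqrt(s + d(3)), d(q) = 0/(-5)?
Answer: 163985*sqrt(7)/1392 ≈ 311.68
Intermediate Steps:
d(q) = 0 (d(q) = 0*(-1/5) = 0)
X(P) = sqrt(7) (X(P) = sqrt(7 + 0) = sqrt(7))
(118 + (-60/(-58) + 59/(-48)))*X(U) = (118 + (-60/(-58) + 59/(-48)))*sqrt(7) = (118 + (-60*(-1/58) + 59*(-1/48)))*sqrt(7) = (118 + (30/29 - 59/48))*sqrt(7) = (118 - 271/1392)*sqrt(7) = 163985*sqrt(7)/1392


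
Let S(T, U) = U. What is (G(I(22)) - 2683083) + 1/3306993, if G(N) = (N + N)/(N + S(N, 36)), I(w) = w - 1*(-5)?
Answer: -62110537053968/23148951 ≈ -2.6831e+6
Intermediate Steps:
I(w) = 5 + w (I(w) = w + 5 = 5 + w)
G(N) = 2*N/(36 + N) (G(N) = (N + N)/(N + 36) = (2*N)/(36 + N) = 2*N/(36 + N))
(G(I(22)) - 2683083) + 1/3306993 = (2*(5 + 22)/(36 + (5 + 22)) - 2683083) + 1/3306993 = (2*27/(36 + 27) - 2683083) + 1/3306993 = (2*27/63 - 2683083) + 1/3306993 = (2*27*(1/63) - 2683083) + 1/3306993 = (6/7 - 2683083) + 1/3306993 = -18781575/7 + 1/3306993 = -62110537053968/23148951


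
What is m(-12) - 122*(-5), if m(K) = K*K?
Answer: 754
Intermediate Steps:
m(K) = K²
m(-12) - 122*(-5) = (-12)² - 122*(-5) = 144 + 610 = 754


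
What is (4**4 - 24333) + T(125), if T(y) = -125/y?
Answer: -24078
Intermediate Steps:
(4**4 - 24333) + T(125) = (4**4 - 24333) - 125/125 = (256 - 24333) - 125*1/125 = -24077 - 1 = -24078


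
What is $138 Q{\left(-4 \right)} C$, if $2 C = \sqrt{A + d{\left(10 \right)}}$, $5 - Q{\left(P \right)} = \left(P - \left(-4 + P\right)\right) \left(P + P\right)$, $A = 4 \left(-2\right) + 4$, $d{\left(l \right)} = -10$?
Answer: $2553 i \sqrt{14} \approx 9552.5 i$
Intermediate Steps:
$A = -4$ ($A = -8 + 4 = -4$)
$Q{\left(P \right)} = 5 - 8 P$ ($Q{\left(P \right)} = 5 - \left(P - \left(-4 + P\right)\right) \left(P + P\right) = 5 - 4 \cdot 2 P = 5 - 8 P$)
$C = \frac{i \sqrt{14}}{2}$ ($C = \frac{\sqrt{-4 - 10}}{2} = \frac{\sqrt{-14}}{2} = \frac{i \sqrt{14}}{2} \approx 1.8708 i$)
$138 Q{\left(-4 \right)} C = 138 \left(5 - -32\right) \frac{i \sqrt{14}}{2} = 138 \left(5 + 32\right) \frac{i \sqrt{14}}{2} = 138 \cdot 37 \frac{i \sqrt{14}}{2} = 5106 \frac{i \sqrt{14}}{2} = 2553 i \sqrt{14}$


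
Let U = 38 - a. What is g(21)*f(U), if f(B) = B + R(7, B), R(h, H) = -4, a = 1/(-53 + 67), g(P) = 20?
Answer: 4750/7 ≈ 678.57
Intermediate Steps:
a = 1/14 ≈ 0.071429
U = 531/14 (U = 38 - 1*1/14 = 38 - 1/14 = 531/14 ≈ 37.929)
f(B) = -4 + B (f(B) = B - 4 = -4 + B)
g(21)*f(U) = 20*(-4 + 531/14) = 20*(475/14) = 4750/7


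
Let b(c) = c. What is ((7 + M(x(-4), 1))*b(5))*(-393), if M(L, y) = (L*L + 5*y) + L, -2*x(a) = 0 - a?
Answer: -27510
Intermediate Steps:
x(a) = a/2 (x(a) = -(0 - a)/2 = -(-1)*a/2 = a/2)
M(L, y) = L + L² + 5*y (M(L, y) = (L² + 5*y) + L = L + L² + 5*y)
((7 + M(x(-4), 1))*b(5))*(-393) = ((7 + ((½)*(-4) + ((½)*(-4))² + 5*1))*5)*(-393) = ((7 + (-2 + (-2)² + 5))*5)*(-393) = ((7 + (-2 + 4 + 5))*5)*(-393) = ((7 + 7)*5)*(-393) = (14*5)*(-393) = 70*(-393) = -27510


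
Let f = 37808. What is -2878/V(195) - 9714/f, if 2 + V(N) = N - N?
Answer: 27197999/18904 ≈ 1438.7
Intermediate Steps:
V(N) = -2 (V(N) = -2 + (N - N) = -2 + 0 = -2)
-2878/V(195) - 9714/f = -2878/(-2) - 9714/37808 = -2878*(-½) - 9714*1/37808 = 1439 - 4857/18904 = 27197999/18904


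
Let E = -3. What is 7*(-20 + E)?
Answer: -161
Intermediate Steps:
7*(-20 + E) = 7*(-20 - 3) = 7*(-23) = -161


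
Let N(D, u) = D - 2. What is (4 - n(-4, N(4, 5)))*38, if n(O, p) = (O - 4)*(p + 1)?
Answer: 1064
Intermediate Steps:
N(D, u) = -2 + D
n(O, p) = (1 + p)*(-4 + O) (n(O, p) = (-4 + O)*(1 + p) = (1 + p)*(-4 + O))
(4 - n(-4, N(4, 5)))*38 = (4 - (-4 - 4 - 4*(-2 + 4) - 4*(-2 + 4)))*38 = (4 - (-4 - 4 - 4*2 - 4*2))*38 = (4 - (-4 - 4 - 8 - 8))*38 = (4 - 1*(-24))*38 = (4 + 24)*38 = 28*38 = 1064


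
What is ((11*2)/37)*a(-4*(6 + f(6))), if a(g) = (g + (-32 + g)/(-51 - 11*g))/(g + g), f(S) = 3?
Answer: 34342/114885 ≈ 0.29892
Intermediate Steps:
a(g) = (g + (-32 + g)/(-51 - 11*g))/(2*g) (a(g) = (g + (-32 + g)/(-51 - 11*g))/((2*g)) = (g + (-32 + g)/(-51 - 11*g))*(1/(2*g)) = (g + (-32 + g)/(-51 - 11*g))/(2*g))
((11*2)/37)*a(-4*(6 + f(6))) = ((11*2)/37)*((32 + 11*(-4*(6 + 3))**2 + 50*(-4*(6 + 3)))/(2*((-4*(6 + 3)))*(51 + 11*(-4*(6 + 3))))) = (22*(1/37))*((32 + 11*(-4*9)**2 + 50*(-4*9))/(2*((-4*9))*(51 + 11*(-4*9)))) = 22*((1/2)*(32 + 11*(-36)**2 + 50*(-36))/(-36*(51 + 11*(-36))))/37 = 22*((1/2)*(-1/36)*(32 + 11*1296 - 1800)/(51 - 396))/37 = 22*((1/2)*(-1/36)*(32 + 14256 - 1800)/(-345))/37 = 22*((1/2)*(-1/36)*(-1/345)*12488)/37 = (22/37)*(1561/3105) = 34342/114885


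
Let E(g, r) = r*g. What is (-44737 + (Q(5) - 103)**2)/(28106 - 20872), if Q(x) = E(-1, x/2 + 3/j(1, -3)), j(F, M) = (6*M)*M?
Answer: -2721197/585954 ≈ -4.6440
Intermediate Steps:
j(F, M) = 6*M**2
E(g, r) = g*r
Q(x) = -1/18 - x/2 (Q(x) = -(x/2 + 3/((6*(-3)**2))) = -(x*(1/2) + 3/((6*9))) = -(x/2 + 3/54) = -(x/2 + 3*(1/54)) = -(x/2 + 1/18) = -(1/18 + x/2) = -1/18 - x/2)
(-44737 + (Q(5) - 103)**2)/(28106 - 20872) = (-44737 + ((-1/18 - 1/2*5) - 103)**2)/(28106 - 20872) = (-44737 + ((-1/18 - 5/2) - 103)**2)/7234 = (-44737 + (-23/9 - 103)**2)*(1/7234) = (-44737 + (-950/9)**2)*(1/7234) = (-44737 + 902500/81)*(1/7234) = -2721197/81*1/7234 = -2721197/585954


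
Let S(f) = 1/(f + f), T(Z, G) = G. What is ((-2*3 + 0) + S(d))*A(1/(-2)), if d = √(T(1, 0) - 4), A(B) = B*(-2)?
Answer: -6 - I/4 ≈ -6.0 - 0.25*I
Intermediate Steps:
A(B) = -2*B
d = 2*I (d = √(0 - 4) = √(-4) = 2*I ≈ 2.0*I)
S(f) = 1/(2*f)
((-2*3 + 0) + S(d))*A(1/(-2)) = ((-2*3 + 0) + 1/(2*((2*I))))*(-2/(-2)) = ((-6 + 0) + (-I/2)/2)*(-2*(-½)) = (-6 - I/4)*1 = -6 - I/4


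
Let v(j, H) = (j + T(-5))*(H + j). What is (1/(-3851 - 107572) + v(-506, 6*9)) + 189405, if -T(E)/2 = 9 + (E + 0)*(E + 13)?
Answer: 43465332338/111423 ≈ 3.9009e+5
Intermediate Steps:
T(E) = -18 - 2*E*(13 + E) (T(E) = -2*(9 + (E + 0)*(E + 13)) = -2*(9 + E*(13 + E)) = -18 - 2*E*(13 + E))
v(j, H) = (62 + j)*(H + j) (v(j, H) = (j + (-18 - 26*(-5) - 2*(-5)**2))*(H + j) = (j + (-18 + 130 - 2*25))*(H + j) = (j + (-18 + 130 - 50))*(H + j) = (j + 62)*(H + j) = (62 + j)*(H + j))
(1/(-3851 - 107572) + v(-506, 6*9)) + 189405 = (1/(-3851 - 107572) + ((-506)**2 + 62*(6*9) + 62*(-506) + (6*9)*(-506))) + 189405 = (1/(-111423) + (256036 + 62*54 - 31372 + 54*(-506))) + 189405 = (-1/111423 + (256036 + 3348 - 31372 - 27324)) + 189405 = (-1/111423 + 200688) + 189405 = 22361259023/111423 + 189405 = 43465332338/111423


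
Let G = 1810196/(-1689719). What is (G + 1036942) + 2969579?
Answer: 6769892847403/1689719 ≈ 4.0065e+6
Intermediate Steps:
G = -1810196/1689719 (G = 1810196*(-1/1689719) = -1810196/1689719 ≈ -1.0713)
(G + 1036942) + 2969579 = (-1810196/1689719 + 1036942) + 2969579 = 1752138789102/1689719 + 2969579 = 6769892847403/1689719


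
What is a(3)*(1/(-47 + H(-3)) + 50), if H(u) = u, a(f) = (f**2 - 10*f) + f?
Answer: -22491/25 ≈ -899.64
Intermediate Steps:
a(f) = f**2 - 9*f
a(3)*(1/(-47 + H(-3)) + 50) = (3*(-9 + 3))*(1/(-47 - 3) + 50) = (3*(-6))*(1/(-50) + 50) = -18*(-1/50 + 50) = -18*2499/50 = -22491/25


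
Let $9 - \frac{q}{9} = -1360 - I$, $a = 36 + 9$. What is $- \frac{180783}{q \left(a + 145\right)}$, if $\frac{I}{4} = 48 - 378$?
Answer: $- \frac{20087}{9310} \approx -2.1576$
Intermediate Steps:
$a = 45$
$I = -1320$ ($I = 4 \left(48 - 378\right) = 4 \left(-330\right) = -1320$)
$q = 441$ ($q = 81 - 9 \left(-1360 - -1320\right) = 81 - 9 \left(-1360 + 1320\right) = 81 - -360 = 81 + 360 = 441$)
$- \frac{180783}{q \left(a + 145\right)} = - \frac{180783}{441 \left(45 + 145\right)} = - \frac{180783}{441 \cdot 190} = - \frac{180783}{83790} = \left(-180783\right) \frac{1}{83790} = - \frac{20087}{9310}$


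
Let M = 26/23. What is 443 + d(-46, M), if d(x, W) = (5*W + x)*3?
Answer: 7405/23 ≈ 321.96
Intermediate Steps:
M = 26/23 (M = 26*(1/23) = 26/23 ≈ 1.1304)
d(x, W) = 3*x + 15*W (d(x, W) = (x + 5*W)*3 = 3*x + 15*W)
443 + d(-46, M) = 443 + (3*(-46) + 15*(26/23)) = 443 + (-138 + 390/23) = 443 - 2784/23 = 7405/23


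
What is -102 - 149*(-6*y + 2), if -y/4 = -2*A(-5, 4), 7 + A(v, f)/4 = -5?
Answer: -343696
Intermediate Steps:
A(v, f) = -48 (A(v, f) = -28 + 4*(-5) = -28 - 20 = -48)
y = -384 (y = -(-8)*(-48) = -4*96 = -384)
-102 - 149*(-6*y + 2) = -102 - 149*(-6*(-384) + 2) = -102 - 149*(2304 + 2) = -102 - 149*2306 = -102 - 343594 = -343696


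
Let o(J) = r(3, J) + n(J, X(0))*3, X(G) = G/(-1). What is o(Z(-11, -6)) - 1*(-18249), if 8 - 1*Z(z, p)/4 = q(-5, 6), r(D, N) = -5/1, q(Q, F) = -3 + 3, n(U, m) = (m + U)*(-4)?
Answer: 17860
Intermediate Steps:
X(G) = -G (X(G) = G*(-1) = -G)
n(U, m) = -4*U - 4*m (n(U, m) = (U + m)*(-4) = -4*U - 4*m)
q(Q, F) = 0
r(D, N) = -5 (r(D, N) = -5*1 = -5)
Z(z, p) = 32 (Z(z, p) = 32 - 4*0 = 32 + 0 = 32)
o(J) = -5 - 12*J (o(J) = -5 + (-4*J - (-4)*0)*3 = -5 + (-4*J - 4*0)*3 = -5 + (-4*J + 0)*3 = -5 - 4*J*3 = -5 - 12*J)
o(Z(-11, -6)) - 1*(-18249) = (-5 - 12*32) - 1*(-18249) = (-5 - 384) + 18249 = -389 + 18249 = 17860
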